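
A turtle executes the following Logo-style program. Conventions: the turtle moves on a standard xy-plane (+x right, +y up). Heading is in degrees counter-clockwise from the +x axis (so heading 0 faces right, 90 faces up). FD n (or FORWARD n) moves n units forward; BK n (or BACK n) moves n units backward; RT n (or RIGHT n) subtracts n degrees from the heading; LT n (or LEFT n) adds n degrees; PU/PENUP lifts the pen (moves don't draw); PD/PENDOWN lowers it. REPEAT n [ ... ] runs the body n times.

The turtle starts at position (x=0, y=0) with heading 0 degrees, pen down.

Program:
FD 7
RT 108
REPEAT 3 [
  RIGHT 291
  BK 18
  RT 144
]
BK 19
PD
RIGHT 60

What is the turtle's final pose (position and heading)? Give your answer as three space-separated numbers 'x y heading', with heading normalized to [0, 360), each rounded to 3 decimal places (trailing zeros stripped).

Executing turtle program step by step:
Start: pos=(0,0), heading=0, pen down
FD 7: (0,0) -> (7,0) [heading=0, draw]
RT 108: heading 0 -> 252
REPEAT 3 [
  -- iteration 1/3 --
  RT 291: heading 252 -> 321
  BK 18: (7,0) -> (-6.989,11.328) [heading=321, draw]
  RT 144: heading 321 -> 177
  -- iteration 2/3 --
  RT 291: heading 177 -> 246
  BK 18: (-6.989,11.328) -> (0.333,27.772) [heading=246, draw]
  RT 144: heading 246 -> 102
  -- iteration 3/3 --
  RT 291: heading 102 -> 171
  BK 18: (0.333,27.772) -> (18.111,24.956) [heading=171, draw]
  RT 144: heading 171 -> 27
]
BK 19: (18.111,24.956) -> (1.182,16.33) [heading=27, draw]
PD: pen down
RT 60: heading 27 -> 327
Final: pos=(1.182,16.33), heading=327, 5 segment(s) drawn

Answer: 1.182 16.33 327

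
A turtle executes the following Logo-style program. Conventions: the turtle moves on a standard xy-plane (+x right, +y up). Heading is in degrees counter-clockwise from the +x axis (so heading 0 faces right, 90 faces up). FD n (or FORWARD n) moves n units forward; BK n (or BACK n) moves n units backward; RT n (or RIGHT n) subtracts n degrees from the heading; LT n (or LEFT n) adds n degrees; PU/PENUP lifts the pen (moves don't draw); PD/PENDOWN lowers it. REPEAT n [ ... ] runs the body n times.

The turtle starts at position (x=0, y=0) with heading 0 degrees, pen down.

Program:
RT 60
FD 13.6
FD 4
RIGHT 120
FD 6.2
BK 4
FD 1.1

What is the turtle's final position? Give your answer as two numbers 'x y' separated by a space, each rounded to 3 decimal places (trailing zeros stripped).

Executing turtle program step by step:
Start: pos=(0,0), heading=0, pen down
RT 60: heading 0 -> 300
FD 13.6: (0,0) -> (6.8,-11.778) [heading=300, draw]
FD 4: (6.8,-11.778) -> (8.8,-15.242) [heading=300, draw]
RT 120: heading 300 -> 180
FD 6.2: (8.8,-15.242) -> (2.6,-15.242) [heading=180, draw]
BK 4: (2.6,-15.242) -> (6.6,-15.242) [heading=180, draw]
FD 1.1: (6.6,-15.242) -> (5.5,-15.242) [heading=180, draw]
Final: pos=(5.5,-15.242), heading=180, 5 segment(s) drawn

Answer: 5.5 -15.242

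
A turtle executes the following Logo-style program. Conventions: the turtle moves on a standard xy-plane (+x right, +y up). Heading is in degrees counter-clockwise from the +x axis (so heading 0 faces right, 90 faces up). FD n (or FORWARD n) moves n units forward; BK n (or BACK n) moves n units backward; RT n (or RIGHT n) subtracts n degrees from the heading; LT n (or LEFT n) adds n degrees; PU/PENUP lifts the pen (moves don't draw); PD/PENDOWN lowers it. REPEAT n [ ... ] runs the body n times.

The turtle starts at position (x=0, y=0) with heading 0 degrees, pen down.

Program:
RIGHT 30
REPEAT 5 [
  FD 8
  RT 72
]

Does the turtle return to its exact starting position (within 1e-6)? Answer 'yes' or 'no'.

Executing turtle program step by step:
Start: pos=(0,0), heading=0, pen down
RT 30: heading 0 -> 330
REPEAT 5 [
  -- iteration 1/5 --
  FD 8: (0,0) -> (6.928,-4) [heading=330, draw]
  RT 72: heading 330 -> 258
  -- iteration 2/5 --
  FD 8: (6.928,-4) -> (5.265,-11.825) [heading=258, draw]
  RT 72: heading 258 -> 186
  -- iteration 3/5 --
  FD 8: (5.265,-11.825) -> (-2.691,-12.661) [heading=186, draw]
  RT 72: heading 186 -> 114
  -- iteration 4/5 --
  FD 8: (-2.691,-12.661) -> (-5.945,-5.353) [heading=114, draw]
  RT 72: heading 114 -> 42
  -- iteration 5/5 --
  FD 8: (-5.945,-5.353) -> (0,0) [heading=42, draw]
  RT 72: heading 42 -> 330
]
Final: pos=(0,0), heading=330, 5 segment(s) drawn

Start position: (0, 0)
Final position: (0, 0)
Distance = 0; < 1e-6 -> CLOSED

Answer: yes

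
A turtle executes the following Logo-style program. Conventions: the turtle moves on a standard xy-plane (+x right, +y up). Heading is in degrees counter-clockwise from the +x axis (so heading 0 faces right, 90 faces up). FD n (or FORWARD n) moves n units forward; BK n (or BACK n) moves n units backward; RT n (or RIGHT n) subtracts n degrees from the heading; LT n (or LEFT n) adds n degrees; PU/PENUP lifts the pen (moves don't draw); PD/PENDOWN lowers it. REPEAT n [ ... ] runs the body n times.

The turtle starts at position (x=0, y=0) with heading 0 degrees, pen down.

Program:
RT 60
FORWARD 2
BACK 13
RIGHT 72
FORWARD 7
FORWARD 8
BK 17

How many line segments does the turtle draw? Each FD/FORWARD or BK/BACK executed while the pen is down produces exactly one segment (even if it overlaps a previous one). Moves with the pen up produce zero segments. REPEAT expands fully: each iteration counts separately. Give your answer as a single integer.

Executing turtle program step by step:
Start: pos=(0,0), heading=0, pen down
RT 60: heading 0 -> 300
FD 2: (0,0) -> (1,-1.732) [heading=300, draw]
BK 13: (1,-1.732) -> (-5.5,9.526) [heading=300, draw]
RT 72: heading 300 -> 228
FD 7: (-5.5,9.526) -> (-10.184,4.324) [heading=228, draw]
FD 8: (-10.184,4.324) -> (-15.537,-1.621) [heading=228, draw]
BK 17: (-15.537,-1.621) -> (-4.162,11.013) [heading=228, draw]
Final: pos=(-4.162,11.013), heading=228, 5 segment(s) drawn
Segments drawn: 5

Answer: 5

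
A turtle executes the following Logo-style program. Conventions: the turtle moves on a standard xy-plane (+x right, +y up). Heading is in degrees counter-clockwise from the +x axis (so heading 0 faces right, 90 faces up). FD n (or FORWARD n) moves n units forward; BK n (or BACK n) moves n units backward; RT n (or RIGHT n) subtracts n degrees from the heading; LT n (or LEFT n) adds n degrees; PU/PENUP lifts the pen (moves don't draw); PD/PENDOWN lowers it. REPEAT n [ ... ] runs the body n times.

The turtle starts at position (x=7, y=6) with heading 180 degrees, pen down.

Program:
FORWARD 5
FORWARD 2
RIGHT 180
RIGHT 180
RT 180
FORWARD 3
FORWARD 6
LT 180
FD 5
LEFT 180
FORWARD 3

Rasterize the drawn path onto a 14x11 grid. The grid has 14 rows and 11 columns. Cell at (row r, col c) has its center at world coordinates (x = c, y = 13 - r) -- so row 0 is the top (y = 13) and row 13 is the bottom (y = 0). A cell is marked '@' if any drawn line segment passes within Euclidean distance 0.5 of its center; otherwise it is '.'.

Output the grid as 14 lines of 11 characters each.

Answer: ...........
...........
...........
...........
...........
...........
...........
@@@@@@@@@@.
...........
...........
...........
...........
...........
...........

Derivation:
Segment 0: (7,6) -> (2,6)
Segment 1: (2,6) -> (0,6)
Segment 2: (0,6) -> (3,6)
Segment 3: (3,6) -> (9,6)
Segment 4: (9,6) -> (4,6)
Segment 5: (4,6) -> (7,6)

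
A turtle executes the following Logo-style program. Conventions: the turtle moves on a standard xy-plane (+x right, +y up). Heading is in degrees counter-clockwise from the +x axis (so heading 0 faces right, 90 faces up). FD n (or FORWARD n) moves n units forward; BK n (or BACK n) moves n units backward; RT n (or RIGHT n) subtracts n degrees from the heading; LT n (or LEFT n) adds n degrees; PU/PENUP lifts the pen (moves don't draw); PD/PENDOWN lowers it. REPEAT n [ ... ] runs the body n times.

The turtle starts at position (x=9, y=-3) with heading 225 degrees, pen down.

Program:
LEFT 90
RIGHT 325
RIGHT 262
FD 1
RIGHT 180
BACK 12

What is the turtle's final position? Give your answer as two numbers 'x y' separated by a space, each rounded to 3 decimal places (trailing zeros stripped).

Answer: 9.454 9.992

Derivation:
Executing turtle program step by step:
Start: pos=(9,-3), heading=225, pen down
LT 90: heading 225 -> 315
RT 325: heading 315 -> 350
RT 262: heading 350 -> 88
FD 1: (9,-3) -> (9.035,-2.001) [heading=88, draw]
RT 180: heading 88 -> 268
BK 12: (9.035,-2.001) -> (9.454,9.992) [heading=268, draw]
Final: pos=(9.454,9.992), heading=268, 2 segment(s) drawn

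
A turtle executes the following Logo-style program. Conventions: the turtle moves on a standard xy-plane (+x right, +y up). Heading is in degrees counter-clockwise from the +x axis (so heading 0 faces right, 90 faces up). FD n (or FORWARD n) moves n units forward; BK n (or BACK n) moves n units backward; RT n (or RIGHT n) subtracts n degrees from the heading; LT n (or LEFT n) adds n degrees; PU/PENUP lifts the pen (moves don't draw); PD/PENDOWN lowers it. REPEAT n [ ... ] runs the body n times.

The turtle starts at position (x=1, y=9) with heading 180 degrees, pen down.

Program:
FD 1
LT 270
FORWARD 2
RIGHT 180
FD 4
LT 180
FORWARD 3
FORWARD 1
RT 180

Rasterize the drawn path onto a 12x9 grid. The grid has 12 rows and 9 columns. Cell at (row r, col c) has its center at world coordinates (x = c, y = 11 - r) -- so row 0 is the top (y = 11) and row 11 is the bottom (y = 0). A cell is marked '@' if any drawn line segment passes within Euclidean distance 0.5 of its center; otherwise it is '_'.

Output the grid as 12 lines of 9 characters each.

Answer: @________
@________
@@_______
@________
@________
_________
_________
_________
_________
_________
_________
_________

Derivation:
Segment 0: (1,9) -> (0,9)
Segment 1: (0,9) -> (0,11)
Segment 2: (0,11) -> (-0,7)
Segment 3: (-0,7) -> (0,10)
Segment 4: (0,10) -> (0,11)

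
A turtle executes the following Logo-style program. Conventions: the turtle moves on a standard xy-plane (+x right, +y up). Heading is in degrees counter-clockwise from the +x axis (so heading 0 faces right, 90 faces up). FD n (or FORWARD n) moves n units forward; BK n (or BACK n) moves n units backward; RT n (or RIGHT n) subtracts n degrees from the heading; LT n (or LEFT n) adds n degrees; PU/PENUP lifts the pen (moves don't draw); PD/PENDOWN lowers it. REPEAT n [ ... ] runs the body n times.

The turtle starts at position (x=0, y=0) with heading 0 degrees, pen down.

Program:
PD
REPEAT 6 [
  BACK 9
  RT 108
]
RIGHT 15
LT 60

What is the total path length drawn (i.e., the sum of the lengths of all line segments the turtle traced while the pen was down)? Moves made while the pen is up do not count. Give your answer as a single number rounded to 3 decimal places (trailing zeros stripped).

Answer: 54

Derivation:
Executing turtle program step by step:
Start: pos=(0,0), heading=0, pen down
PD: pen down
REPEAT 6 [
  -- iteration 1/6 --
  BK 9: (0,0) -> (-9,0) [heading=0, draw]
  RT 108: heading 0 -> 252
  -- iteration 2/6 --
  BK 9: (-9,0) -> (-6.219,8.56) [heading=252, draw]
  RT 108: heading 252 -> 144
  -- iteration 3/6 --
  BK 9: (-6.219,8.56) -> (1.062,3.269) [heading=144, draw]
  RT 108: heading 144 -> 36
  -- iteration 4/6 --
  BK 9: (1.062,3.269) -> (-6.219,-2.021) [heading=36, draw]
  RT 108: heading 36 -> 288
  -- iteration 5/6 --
  BK 9: (-6.219,-2.021) -> (-9,6.539) [heading=288, draw]
  RT 108: heading 288 -> 180
  -- iteration 6/6 --
  BK 9: (-9,6.539) -> (0,6.539) [heading=180, draw]
  RT 108: heading 180 -> 72
]
RT 15: heading 72 -> 57
LT 60: heading 57 -> 117
Final: pos=(0,6.539), heading=117, 6 segment(s) drawn

Segment lengths:
  seg 1: (0,0) -> (-9,0), length = 9
  seg 2: (-9,0) -> (-6.219,8.56), length = 9
  seg 3: (-6.219,8.56) -> (1.062,3.269), length = 9
  seg 4: (1.062,3.269) -> (-6.219,-2.021), length = 9
  seg 5: (-6.219,-2.021) -> (-9,6.539), length = 9
  seg 6: (-9,6.539) -> (0,6.539), length = 9
Total = 54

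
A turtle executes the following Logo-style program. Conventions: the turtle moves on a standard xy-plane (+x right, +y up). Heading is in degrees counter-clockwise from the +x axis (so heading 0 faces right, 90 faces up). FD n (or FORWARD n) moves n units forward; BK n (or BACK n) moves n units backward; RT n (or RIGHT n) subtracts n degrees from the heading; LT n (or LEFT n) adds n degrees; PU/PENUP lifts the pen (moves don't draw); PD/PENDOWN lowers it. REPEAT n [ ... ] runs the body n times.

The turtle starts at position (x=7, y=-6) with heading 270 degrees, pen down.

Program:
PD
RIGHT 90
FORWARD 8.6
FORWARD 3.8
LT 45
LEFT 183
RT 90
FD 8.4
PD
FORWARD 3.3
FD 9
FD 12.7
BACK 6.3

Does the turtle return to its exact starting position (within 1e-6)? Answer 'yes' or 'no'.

Answer: no

Derivation:
Executing turtle program step by step:
Start: pos=(7,-6), heading=270, pen down
PD: pen down
RT 90: heading 270 -> 180
FD 8.6: (7,-6) -> (-1.6,-6) [heading=180, draw]
FD 3.8: (-1.6,-6) -> (-5.4,-6) [heading=180, draw]
LT 45: heading 180 -> 225
LT 183: heading 225 -> 48
RT 90: heading 48 -> 318
FD 8.4: (-5.4,-6) -> (0.842,-11.621) [heading=318, draw]
PD: pen down
FD 3.3: (0.842,-11.621) -> (3.295,-13.829) [heading=318, draw]
FD 9: (3.295,-13.829) -> (9.983,-19.851) [heading=318, draw]
FD 12.7: (9.983,-19.851) -> (19.421,-28.349) [heading=318, draw]
BK 6.3: (19.421,-28.349) -> (14.739,-24.133) [heading=318, draw]
Final: pos=(14.739,-24.133), heading=318, 7 segment(s) drawn

Start position: (7, -6)
Final position: (14.739, -24.133)
Distance = 19.716; >= 1e-6 -> NOT closed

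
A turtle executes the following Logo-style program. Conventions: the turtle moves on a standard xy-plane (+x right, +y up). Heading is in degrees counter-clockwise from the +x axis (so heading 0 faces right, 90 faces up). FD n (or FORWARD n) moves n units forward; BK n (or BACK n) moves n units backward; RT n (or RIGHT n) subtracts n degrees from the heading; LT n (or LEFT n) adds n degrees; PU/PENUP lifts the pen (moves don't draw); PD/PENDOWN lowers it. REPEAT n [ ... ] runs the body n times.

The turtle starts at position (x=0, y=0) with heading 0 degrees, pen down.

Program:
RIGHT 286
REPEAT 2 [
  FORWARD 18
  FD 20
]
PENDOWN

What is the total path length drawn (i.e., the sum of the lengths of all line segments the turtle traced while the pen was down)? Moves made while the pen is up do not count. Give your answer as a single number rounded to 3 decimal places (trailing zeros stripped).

Executing turtle program step by step:
Start: pos=(0,0), heading=0, pen down
RT 286: heading 0 -> 74
REPEAT 2 [
  -- iteration 1/2 --
  FD 18: (0,0) -> (4.961,17.303) [heading=74, draw]
  FD 20: (4.961,17.303) -> (10.474,36.528) [heading=74, draw]
  -- iteration 2/2 --
  FD 18: (10.474,36.528) -> (15.436,53.831) [heading=74, draw]
  FD 20: (15.436,53.831) -> (20.948,73.056) [heading=74, draw]
]
PD: pen down
Final: pos=(20.948,73.056), heading=74, 4 segment(s) drawn

Segment lengths:
  seg 1: (0,0) -> (4.961,17.303), length = 18
  seg 2: (4.961,17.303) -> (10.474,36.528), length = 20
  seg 3: (10.474,36.528) -> (15.436,53.831), length = 18
  seg 4: (15.436,53.831) -> (20.948,73.056), length = 20
Total = 76

Answer: 76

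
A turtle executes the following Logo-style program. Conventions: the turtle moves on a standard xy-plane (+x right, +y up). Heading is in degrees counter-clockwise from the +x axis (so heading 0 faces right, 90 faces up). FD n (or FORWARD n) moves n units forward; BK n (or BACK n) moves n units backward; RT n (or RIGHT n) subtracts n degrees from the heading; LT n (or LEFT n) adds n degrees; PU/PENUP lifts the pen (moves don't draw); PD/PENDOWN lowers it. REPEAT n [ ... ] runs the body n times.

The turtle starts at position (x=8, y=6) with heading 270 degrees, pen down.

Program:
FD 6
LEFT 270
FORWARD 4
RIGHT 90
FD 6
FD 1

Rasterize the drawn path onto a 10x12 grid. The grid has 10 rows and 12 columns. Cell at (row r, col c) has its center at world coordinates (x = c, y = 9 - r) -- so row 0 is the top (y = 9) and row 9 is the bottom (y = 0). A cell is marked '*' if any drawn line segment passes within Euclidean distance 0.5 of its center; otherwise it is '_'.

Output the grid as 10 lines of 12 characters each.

Answer: ____________
____________
____*_______
____*___*___
____*___*___
____*___*___
____*___*___
____*___*___
____*___*___
____*****___

Derivation:
Segment 0: (8,6) -> (8,0)
Segment 1: (8,0) -> (4,0)
Segment 2: (4,0) -> (4,6)
Segment 3: (4,6) -> (4,7)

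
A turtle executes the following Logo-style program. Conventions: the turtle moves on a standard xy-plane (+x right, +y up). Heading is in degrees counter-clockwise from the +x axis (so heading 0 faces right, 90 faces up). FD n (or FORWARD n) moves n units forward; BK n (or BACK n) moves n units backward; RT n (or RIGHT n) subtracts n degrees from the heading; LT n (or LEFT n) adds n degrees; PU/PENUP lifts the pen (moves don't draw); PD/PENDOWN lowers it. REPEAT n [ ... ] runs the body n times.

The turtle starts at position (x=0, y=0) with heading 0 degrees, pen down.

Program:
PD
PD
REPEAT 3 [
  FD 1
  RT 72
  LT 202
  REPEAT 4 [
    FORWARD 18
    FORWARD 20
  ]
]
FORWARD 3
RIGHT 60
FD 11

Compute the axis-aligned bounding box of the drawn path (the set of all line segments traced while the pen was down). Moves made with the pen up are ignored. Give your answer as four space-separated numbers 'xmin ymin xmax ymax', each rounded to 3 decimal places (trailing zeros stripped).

Executing turtle program step by step:
Start: pos=(0,0), heading=0, pen down
PD: pen down
PD: pen down
REPEAT 3 [
  -- iteration 1/3 --
  FD 1: (0,0) -> (1,0) [heading=0, draw]
  RT 72: heading 0 -> 288
  LT 202: heading 288 -> 130
  REPEAT 4 [
    -- iteration 1/4 --
    FD 18: (1,0) -> (-10.57,13.789) [heading=130, draw]
    FD 20: (-10.57,13.789) -> (-23.426,29.11) [heading=130, draw]
    -- iteration 2/4 --
    FD 18: (-23.426,29.11) -> (-34.996,42.898) [heading=130, draw]
    FD 20: (-34.996,42.898) -> (-47.852,58.219) [heading=130, draw]
    -- iteration 3/4 --
    FD 18: (-47.852,58.219) -> (-59.422,72.008) [heading=130, draw]
    FD 20: (-59.422,72.008) -> (-72.278,87.329) [heading=130, draw]
    -- iteration 4/4 --
    FD 18: (-72.278,87.329) -> (-83.848,101.118) [heading=130, draw]
    FD 20: (-83.848,101.118) -> (-96.704,116.439) [heading=130, draw]
  ]
  -- iteration 2/3 --
  FD 1: (-96.704,116.439) -> (-97.347,117.205) [heading=130, draw]
  RT 72: heading 130 -> 58
  LT 202: heading 58 -> 260
  REPEAT 4 [
    -- iteration 1/4 --
    FD 18: (-97.347,117.205) -> (-100.472,99.478) [heading=260, draw]
    FD 20: (-100.472,99.478) -> (-103.945,79.782) [heading=260, draw]
    -- iteration 2/4 --
    FD 18: (-103.945,79.782) -> (-107.071,62.056) [heading=260, draw]
    FD 20: (-107.071,62.056) -> (-110.544,42.359) [heading=260, draw]
    -- iteration 3/4 --
    FD 18: (-110.544,42.359) -> (-113.669,24.633) [heading=260, draw]
    FD 20: (-113.669,24.633) -> (-117.142,4.937) [heading=260, draw]
    -- iteration 4/4 --
    FD 18: (-117.142,4.937) -> (-120.268,-12.79) [heading=260, draw]
    FD 20: (-120.268,-12.79) -> (-123.741,-32.486) [heading=260, draw]
  ]
  -- iteration 3/3 --
  FD 1: (-123.741,-32.486) -> (-123.915,-33.471) [heading=260, draw]
  RT 72: heading 260 -> 188
  LT 202: heading 188 -> 30
  REPEAT 4 [
    -- iteration 1/4 --
    FD 18: (-123.915,-33.471) -> (-108.326,-24.471) [heading=30, draw]
    FD 20: (-108.326,-24.471) -> (-91.006,-14.471) [heading=30, draw]
    -- iteration 2/4 --
    FD 18: (-91.006,-14.471) -> (-75.417,-5.471) [heading=30, draw]
    FD 20: (-75.417,-5.471) -> (-58.097,4.529) [heading=30, draw]
    -- iteration 3/4 --
    FD 18: (-58.097,4.529) -> (-42.508,13.529) [heading=30, draw]
    FD 20: (-42.508,13.529) -> (-25.188,23.529) [heading=30, draw]
    -- iteration 4/4 --
    FD 18: (-25.188,23.529) -> (-9.599,32.529) [heading=30, draw]
    FD 20: (-9.599,32.529) -> (7.721,42.529) [heading=30, draw]
  ]
]
FD 3: (7.721,42.529) -> (10.319,44.029) [heading=30, draw]
RT 60: heading 30 -> 330
FD 11: (10.319,44.029) -> (19.846,38.529) [heading=330, draw]
Final: pos=(19.846,38.529), heading=330, 29 segment(s) drawn

Segment endpoints: x in {-123.915, -123.741, -120.268, -117.142, -113.669, -110.544, -108.326, -107.071, -103.945, -100.472, -97.347, -96.704, -91.006, -83.848, -75.417, -72.278, -59.422, -58.097, -47.852, -42.508, -34.996, -25.188, -23.426, -10.57, -9.599, 0, 1, 7.721, 10.319, 19.846}, y in {-33.471, -32.486, -24.471, -14.471, -12.79, -5.471, 0, 4.529, 4.937, 13.529, 13.789, 23.529, 24.633, 29.11, 32.529, 38.529, 42.359, 42.529, 42.898, 44.029, 58.219, 62.056, 72.008, 79.782, 87.329, 99.478, 101.118, 116.439, 117.205}
xmin=-123.915, ymin=-33.471, xmax=19.846, ymax=117.205

Answer: -123.915 -33.471 19.846 117.205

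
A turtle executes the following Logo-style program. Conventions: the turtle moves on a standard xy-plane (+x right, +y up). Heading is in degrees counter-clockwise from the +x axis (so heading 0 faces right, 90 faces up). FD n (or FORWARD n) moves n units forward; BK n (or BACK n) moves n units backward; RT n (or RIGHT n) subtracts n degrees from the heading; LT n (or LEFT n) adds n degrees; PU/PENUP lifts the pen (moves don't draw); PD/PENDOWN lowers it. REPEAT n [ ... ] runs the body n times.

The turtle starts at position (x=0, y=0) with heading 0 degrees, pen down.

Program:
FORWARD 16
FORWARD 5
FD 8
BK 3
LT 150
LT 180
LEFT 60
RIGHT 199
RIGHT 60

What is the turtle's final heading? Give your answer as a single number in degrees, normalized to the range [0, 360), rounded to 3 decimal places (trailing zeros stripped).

Executing turtle program step by step:
Start: pos=(0,0), heading=0, pen down
FD 16: (0,0) -> (16,0) [heading=0, draw]
FD 5: (16,0) -> (21,0) [heading=0, draw]
FD 8: (21,0) -> (29,0) [heading=0, draw]
BK 3: (29,0) -> (26,0) [heading=0, draw]
LT 150: heading 0 -> 150
LT 180: heading 150 -> 330
LT 60: heading 330 -> 30
RT 199: heading 30 -> 191
RT 60: heading 191 -> 131
Final: pos=(26,0), heading=131, 4 segment(s) drawn

Answer: 131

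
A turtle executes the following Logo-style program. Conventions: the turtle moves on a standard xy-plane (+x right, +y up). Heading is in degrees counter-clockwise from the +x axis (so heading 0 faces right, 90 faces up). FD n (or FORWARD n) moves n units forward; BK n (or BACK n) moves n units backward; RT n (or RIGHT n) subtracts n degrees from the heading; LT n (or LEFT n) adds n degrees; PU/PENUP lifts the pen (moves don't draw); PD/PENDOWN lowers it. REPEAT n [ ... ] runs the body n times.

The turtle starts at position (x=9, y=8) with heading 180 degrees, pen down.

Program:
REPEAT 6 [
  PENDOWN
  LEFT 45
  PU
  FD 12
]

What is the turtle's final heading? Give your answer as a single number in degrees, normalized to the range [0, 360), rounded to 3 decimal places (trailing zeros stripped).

Executing turtle program step by step:
Start: pos=(9,8), heading=180, pen down
REPEAT 6 [
  -- iteration 1/6 --
  PD: pen down
  LT 45: heading 180 -> 225
  PU: pen up
  FD 12: (9,8) -> (0.515,-0.485) [heading=225, move]
  -- iteration 2/6 --
  PD: pen down
  LT 45: heading 225 -> 270
  PU: pen up
  FD 12: (0.515,-0.485) -> (0.515,-12.485) [heading=270, move]
  -- iteration 3/6 --
  PD: pen down
  LT 45: heading 270 -> 315
  PU: pen up
  FD 12: (0.515,-12.485) -> (9,-20.971) [heading=315, move]
  -- iteration 4/6 --
  PD: pen down
  LT 45: heading 315 -> 0
  PU: pen up
  FD 12: (9,-20.971) -> (21,-20.971) [heading=0, move]
  -- iteration 5/6 --
  PD: pen down
  LT 45: heading 0 -> 45
  PU: pen up
  FD 12: (21,-20.971) -> (29.485,-12.485) [heading=45, move]
  -- iteration 6/6 --
  PD: pen down
  LT 45: heading 45 -> 90
  PU: pen up
  FD 12: (29.485,-12.485) -> (29.485,-0.485) [heading=90, move]
]
Final: pos=(29.485,-0.485), heading=90, 0 segment(s) drawn

Answer: 90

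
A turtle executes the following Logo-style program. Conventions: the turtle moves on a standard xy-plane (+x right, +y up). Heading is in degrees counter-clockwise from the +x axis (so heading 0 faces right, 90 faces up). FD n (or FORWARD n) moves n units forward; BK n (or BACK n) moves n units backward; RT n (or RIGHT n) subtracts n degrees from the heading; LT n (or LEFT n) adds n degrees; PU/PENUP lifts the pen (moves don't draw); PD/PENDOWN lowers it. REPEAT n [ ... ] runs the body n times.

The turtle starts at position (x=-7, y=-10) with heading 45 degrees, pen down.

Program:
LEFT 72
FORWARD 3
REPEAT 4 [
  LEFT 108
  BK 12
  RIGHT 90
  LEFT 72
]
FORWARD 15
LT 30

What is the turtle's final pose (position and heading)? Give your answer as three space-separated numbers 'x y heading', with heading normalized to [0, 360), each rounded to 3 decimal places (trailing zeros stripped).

Answer: -15.172 6.038 147

Derivation:
Executing turtle program step by step:
Start: pos=(-7,-10), heading=45, pen down
LT 72: heading 45 -> 117
FD 3: (-7,-10) -> (-8.362,-7.327) [heading=117, draw]
REPEAT 4 [
  -- iteration 1/4 --
  LT 108: heading 117 -> 225
  BK 12: (-8.362,-7.327) -> (0.123,1.158) [heading=225, draw]
  RT 90: heading 225 -> 135
  LT 72: heading 135 -> 207
  -- iteration 2/4 --
  LT 108: heading 207 -> 315
  BK 12: (0.123,1.158) -> (-8.362,9.644) [heading=315, draw]
  RT 90: heading 315 -> 225
  LT 72: heading 225 -> 297
  -- iteration 3/4 --
  LT 108: heading 297 -> 45
  BK 12: (-8.362,9.644) -> (-16.847,1.158) [heading=45, draw]
  RT 90: heading 45 -> 315
  LT 72: heading 315 -> 27
  -- iteration 4/4 --
  LT 108: heading 27 -> 135
  BK 12: (-16.847,1.158) -> (-8.362,-7.327) [heading=135, draw]
  RT 90: heading 135 -> 45
  LT 72: heading 45 -> 117
]
FD 15: (-8.362,-7.327) -> (-15.172,6.038) [heading=117, draw]
LT 30: heading 117 -> 147
Final: pos=(-15.172,6.038), heading=147, 6 segment(s) drawn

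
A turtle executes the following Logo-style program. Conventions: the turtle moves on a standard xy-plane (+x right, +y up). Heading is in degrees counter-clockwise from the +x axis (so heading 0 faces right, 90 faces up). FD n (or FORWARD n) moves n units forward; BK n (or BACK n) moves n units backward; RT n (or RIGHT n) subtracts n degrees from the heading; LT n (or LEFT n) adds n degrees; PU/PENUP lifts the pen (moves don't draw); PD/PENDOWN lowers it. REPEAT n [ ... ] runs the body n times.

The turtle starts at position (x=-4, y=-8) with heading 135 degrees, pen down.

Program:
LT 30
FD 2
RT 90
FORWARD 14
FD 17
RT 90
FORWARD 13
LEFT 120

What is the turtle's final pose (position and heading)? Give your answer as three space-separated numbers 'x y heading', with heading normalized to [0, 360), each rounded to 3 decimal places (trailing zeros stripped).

Answer: 14.649 19.097 105

Derivation:
Executing turtle program step by step:
Start: pos=(-4,-8), heading=135, pen down
LT 30: heading 135 -> 165
FD 2: (-4,-8) -> (-5.932,-7.482) [heading=165, draw]
RT 90: heading 165 -> 75
FD 14: (-5.932,-7.482) -> (-2.308,6.041) [heading=75, draw]
FD 17: (-2.308,6.041) -> (2.092,22.461) [heading=75, draw]
RT 90: heading 75 -> 345
FD 13: (2.092,22.461) -> (14.649,19.097) [heading=345, draw]
LT 120: heading 345 -> 105
Final: pos=(14.649,19.097), heading=105, 4 segment(s) drawn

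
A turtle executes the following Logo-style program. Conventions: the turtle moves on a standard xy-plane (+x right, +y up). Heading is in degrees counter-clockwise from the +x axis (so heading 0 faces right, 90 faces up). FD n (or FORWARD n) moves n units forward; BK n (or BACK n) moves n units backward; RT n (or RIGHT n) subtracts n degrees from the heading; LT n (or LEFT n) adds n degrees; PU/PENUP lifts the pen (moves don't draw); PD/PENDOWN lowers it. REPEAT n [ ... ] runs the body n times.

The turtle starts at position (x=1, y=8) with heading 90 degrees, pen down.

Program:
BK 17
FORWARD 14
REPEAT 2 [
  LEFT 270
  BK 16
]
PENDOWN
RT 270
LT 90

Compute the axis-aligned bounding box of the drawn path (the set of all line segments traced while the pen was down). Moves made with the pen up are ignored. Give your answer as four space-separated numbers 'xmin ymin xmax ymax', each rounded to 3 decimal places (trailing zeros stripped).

Executing turtle program step by step:
Start: pos=(1,8), heading=90, pen down
BK 17: (1,8) -> (1,-9) [heading=90, draw]
FD 14: (1,-9) -> (1,5) [heading=90, draw]
REPEAT 2 [
  -- iteration 1/2 --
  LT 270: heading 90 -> 0
  BK 16: (1,5) -> (-15,5) [heading=0, draw]
  -- iteration 2/2 --
  LT 270: heading 0 -> 270
  BK 16: (-15,5) -> (-15,21) [heading=270, draw]
]
PD: pen down
RT 270: heading 270 -> 0
LT 90: heading 0 -> 90
Final: pos=(-15,21), heading=90, 4 segment(s) drawn

Segment endpoints: x in {-15, -15, 1, 1, 1}, y in {-9, 5, 5, 8, 21}
xmin=-15, ymin=-9, xmax=1, ymax=21

Answer: -15 -9 1 21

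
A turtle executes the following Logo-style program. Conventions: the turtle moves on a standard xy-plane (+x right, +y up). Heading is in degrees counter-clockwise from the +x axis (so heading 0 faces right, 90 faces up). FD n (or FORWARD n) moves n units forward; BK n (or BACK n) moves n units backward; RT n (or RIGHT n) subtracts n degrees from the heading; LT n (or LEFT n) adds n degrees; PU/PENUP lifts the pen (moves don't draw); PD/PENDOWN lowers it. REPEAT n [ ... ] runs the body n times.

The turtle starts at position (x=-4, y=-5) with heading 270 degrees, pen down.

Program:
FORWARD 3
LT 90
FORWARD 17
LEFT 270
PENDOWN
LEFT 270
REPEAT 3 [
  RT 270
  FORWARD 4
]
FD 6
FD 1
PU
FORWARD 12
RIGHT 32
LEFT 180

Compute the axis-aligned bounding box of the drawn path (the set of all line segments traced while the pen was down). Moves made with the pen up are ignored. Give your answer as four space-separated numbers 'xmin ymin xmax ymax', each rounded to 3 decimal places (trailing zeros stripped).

Executing turtle program step by step:
Start: pos=(-4,-5), heading=270, pen down
FD 3: (-4,-5) -> (-4,-8) [heading=270, draw]
LT 90: heading 270 -> 0
FD 17: (-4,-8) -> (13,-8) [heading=0, draw]
LT 270: heading 0 -> 270
PD: pen down
LT 270: heading 270 -> 180
REPEAT 3 [
  -- iteration 1/3 --
  RT 270: heading 180 -> 270
  FD 4: (13,-8) -> (13,-12) [heading=270, draw]
  -- iteration 2/3 --
  RT 270: heading 270 -> 0
  FD 4: (13,-12) -> (17,-12) [heading=0, draw]
  -- iteration 3/3 --
  RT 270: heading 0 -> 90
  FD 4: (17,-12) -> (17,-8) [heading=90, draw]
]
FD 6: (17,-8) -> (17,-2) [heading=90, draw]
FD 1: (17,-2) -> (17,-1) [heading=90, draw]
PU: pen up
FD 12: (17,-1) -> (17,11) [heading=90, move]
RT 32: heading 90 -> 58
LT 180: heading 58 -> 238
Final: pos=(17,11), heading=238, 7 segment(s) drawn

Segment endpoints: x in {-4, -4, 13, 13, 17}, y in {-12, -12, -8, -8, -8, -5, -2, -1}
xmin=-4, ymin=-12, xmax=17, ymax=-1

Answer: -4 -12 17 -1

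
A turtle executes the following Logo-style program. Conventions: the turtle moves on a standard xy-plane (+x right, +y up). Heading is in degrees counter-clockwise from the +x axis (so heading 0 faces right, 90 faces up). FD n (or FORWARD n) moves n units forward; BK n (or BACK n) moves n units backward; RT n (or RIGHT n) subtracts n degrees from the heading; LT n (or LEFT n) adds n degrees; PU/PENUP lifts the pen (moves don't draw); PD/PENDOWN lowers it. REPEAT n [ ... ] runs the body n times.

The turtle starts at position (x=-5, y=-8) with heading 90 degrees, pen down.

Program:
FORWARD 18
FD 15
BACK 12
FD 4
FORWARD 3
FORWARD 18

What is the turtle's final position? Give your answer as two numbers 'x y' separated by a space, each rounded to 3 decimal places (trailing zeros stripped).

Answer: -5 38

Derivation:
Executing turtle program step by step:
Start: pos=(-5,-8), heading=90, pen down
FD 18: (-5,-8) -> (-5,10) [heading=90, draw]
FD 15: (-5,10) -> (-5,25) [heading=90, draw]
BK 12: (-5,25) -> (-5,13) [heading=90, draw]
FD 4: (-5,13) -> (-5,17) [heading=90, draw]
FD 3: (-5,17) -> (-5,20) [heading=90, draw]
FD 18: (-5,20) -> (-5,38) [heading=90, draw]
Final: pos=(-5,38), heading=90, 6 segment(s) drawn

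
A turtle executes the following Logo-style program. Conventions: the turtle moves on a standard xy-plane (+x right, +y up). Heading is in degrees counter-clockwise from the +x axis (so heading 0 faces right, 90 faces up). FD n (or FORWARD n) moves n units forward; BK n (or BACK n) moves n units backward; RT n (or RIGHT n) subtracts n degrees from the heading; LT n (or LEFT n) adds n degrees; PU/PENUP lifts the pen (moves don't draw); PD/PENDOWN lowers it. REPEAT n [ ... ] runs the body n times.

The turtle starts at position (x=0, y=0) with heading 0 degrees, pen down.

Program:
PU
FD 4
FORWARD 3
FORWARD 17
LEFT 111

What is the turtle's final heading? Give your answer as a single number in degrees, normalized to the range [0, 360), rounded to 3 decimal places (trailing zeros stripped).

Executing turtle program step by step:
Start: pos=(0,0), heading=0, pen down
PU: pen up
FD 4: (0,0) -> (4,0) [heading=0, move]
FD 3: (4,0) -> (7,0) [heading=0, move]
FD 17: (7,0) -> (24,0) [heading=0, move]
LT 111: heading 0 -> 111
Final: pos=(24,0), heading=111, 0 segment(s) drawn

Answer: 111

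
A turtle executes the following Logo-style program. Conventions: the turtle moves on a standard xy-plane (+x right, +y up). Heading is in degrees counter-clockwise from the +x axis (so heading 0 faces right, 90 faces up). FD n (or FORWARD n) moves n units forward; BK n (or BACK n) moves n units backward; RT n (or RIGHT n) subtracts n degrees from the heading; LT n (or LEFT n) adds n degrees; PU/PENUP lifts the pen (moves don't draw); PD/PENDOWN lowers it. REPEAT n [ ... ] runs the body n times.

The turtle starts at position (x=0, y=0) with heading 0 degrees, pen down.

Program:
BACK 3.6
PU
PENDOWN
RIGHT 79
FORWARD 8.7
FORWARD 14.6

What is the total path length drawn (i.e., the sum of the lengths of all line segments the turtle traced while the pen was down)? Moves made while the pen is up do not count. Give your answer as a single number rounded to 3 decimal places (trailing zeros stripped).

Executing turtle program step by step:
Start: pos=(0,0), heading=0, pen down
BK 3.6: (0,0) -> (-3.6,0) [heading=0, draw]
PU: pen up
PD: pen down
RT 79: heading 0 -> 281
FD 8.7: (-3.6,0) -> (-1.94,-8.54) [heading=281, draw]
FD 14.6: (-1.94,-8.54) -> (0.846,-22.872) [heading=281, draw]
Final: pos=(0.846,-22.872), heading=281, 3 segment(s) drawn

Segment lengths:
  seg 1: (0,0) -> (-3.6,0), length = 3.6
  seg 2: (-3.6,0) -> (-1.94,-8.54), length = 8.7
  seg 3: (-1.94,-8.54) -> (0.846,-22.872), length = 14.6
Total = 26.9

Answer: 26.9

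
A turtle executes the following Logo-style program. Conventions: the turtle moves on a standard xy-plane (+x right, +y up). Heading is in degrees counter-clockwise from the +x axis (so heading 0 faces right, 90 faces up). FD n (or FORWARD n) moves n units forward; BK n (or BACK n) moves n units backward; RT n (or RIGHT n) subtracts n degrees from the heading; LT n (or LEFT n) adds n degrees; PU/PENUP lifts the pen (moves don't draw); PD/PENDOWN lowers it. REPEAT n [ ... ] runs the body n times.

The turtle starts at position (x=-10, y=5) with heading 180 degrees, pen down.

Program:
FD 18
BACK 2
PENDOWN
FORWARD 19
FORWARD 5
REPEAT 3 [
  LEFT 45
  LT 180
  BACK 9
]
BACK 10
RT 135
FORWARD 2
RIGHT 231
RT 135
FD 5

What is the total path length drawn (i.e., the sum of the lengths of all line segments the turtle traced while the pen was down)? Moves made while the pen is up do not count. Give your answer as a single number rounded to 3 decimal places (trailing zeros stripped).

Executing turtle program step by step:
Start: pos=(-10,5), heading=180, pen down
FD 18: (-10,5) -> (-28,5) [heading=180, draw]
BK 2: (-28,5) -> (-26,5) [heading=180, draw]
PD: pen down
FD 19: (-26,5) -> (-45,5) [heading=180, draw]
FD 5: (-45,5) -> (-50,5) [heading=180, draw]
REPEAT 3 [
  -- iteration 1/3 --
  LT 45: heading 180 -> 225
  LT 180: heading 225 -> 45
  BK 9: (-50,5) -> (-56.364,-1.364) [heading=45, draw]
  -- iteration 2/3 --
  LT 45: heading 45 -> 90
  LT 180: heading 90 -> 270
  BK 9: (-56.364,-1.364) -> (-56.364,7.636) [heading=270, draw]
  -- iteration 3/3 --
  LT 45: heading 270 -> 315
  LT 180: heading 315 -> 135
  BK 9: (-56.364,7.636) -> (-50,1.272) [heading=135, draw]
]
BK 10: (-50,1.272) -> (-42.929,-5.799) [heading=135, draw]
RT 135: heading 135 -> 0
FD 2: (-42.929,-5.799) -> (-40.929,-5.799) [heading=0, draw]
RT 231: heading 0 -> 129
RT 135: heading 129 -> 354
FD 5: (-40.929,-5.799) -> (-35.956,-6.322) [heading=354, draw]
Final: pos=(-35.956,-6.322), heading=354, 10 segment(s) drawn

Segment lengths:
  seg 1: (-10,5) -> (-28,5), length = 18
  seg 2: (-28,5) -> (-26,5), length = 2
  seg 3: (-26,5) -> (-45,5), length = 19
  seg 4: (-45,5) -> (-50,5), length = 5
  seg 5: (-50,5) -> (-56.364,-1.364), length = 9
  seg 6: (-56.364,-1.364) -> (-56.364,7.636), length = 9
  seg 7: (-56.364,7.636) -> (-50,1.272), length = 9
  seg 8: (-50,1.272) -> (-42.929,-5.799), length = 10
  seg 9: (-42.929,-5.799) -> (-40.929,-5.799), length = 2
  seg 10: (-40.929,-5.799) -> (-35.956,-6.322), length = 5
Total = 88

Answer: 88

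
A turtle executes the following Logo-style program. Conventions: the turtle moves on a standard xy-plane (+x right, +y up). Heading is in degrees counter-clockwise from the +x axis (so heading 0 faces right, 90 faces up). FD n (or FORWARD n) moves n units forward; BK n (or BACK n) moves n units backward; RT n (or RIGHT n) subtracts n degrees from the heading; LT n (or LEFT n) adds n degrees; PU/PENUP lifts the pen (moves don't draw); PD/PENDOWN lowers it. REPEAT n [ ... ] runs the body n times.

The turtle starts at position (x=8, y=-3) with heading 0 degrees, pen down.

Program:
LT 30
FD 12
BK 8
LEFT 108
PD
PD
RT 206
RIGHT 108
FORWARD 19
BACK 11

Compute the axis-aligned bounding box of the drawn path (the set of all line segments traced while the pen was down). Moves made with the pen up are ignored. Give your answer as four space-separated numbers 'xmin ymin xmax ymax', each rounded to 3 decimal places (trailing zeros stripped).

Answer: -7.49 -3 18.392 3

Derivation:
Executing turtle program step by step:
Start: pos=(8,-3), heading=0, pen down
LT 30: heading 0 -> 30
FD 12: (8,-3) -> (18.392,3) [heading=30, draw]
BK 8: (18.392,3) -> (11.464,-1) [heading=30, draw]
LT 108: heading 30 -> 138
PD: pen down
PD: pen down
RT 206: heading 138 -> 292
RT 108: heading 292 -> 184
FD 19: (11.464,-1) -> (-7.49,-2.325) [heading=184, draw]
BK 11: (-7.49,-2.325) -> (3.484,-1.558) [heading=184, draw]
Final: pos=(3.484,-1.558), heading=184, 4 segment(s) drawn

Segment endpoints: x in {-7.49, 3.484, 8, 11.464, 18.392}, y in {-3, -2.325, -1.558, -1, 3}
xmin=-7.49, ymin=-3, xmax=18.392, ymax=3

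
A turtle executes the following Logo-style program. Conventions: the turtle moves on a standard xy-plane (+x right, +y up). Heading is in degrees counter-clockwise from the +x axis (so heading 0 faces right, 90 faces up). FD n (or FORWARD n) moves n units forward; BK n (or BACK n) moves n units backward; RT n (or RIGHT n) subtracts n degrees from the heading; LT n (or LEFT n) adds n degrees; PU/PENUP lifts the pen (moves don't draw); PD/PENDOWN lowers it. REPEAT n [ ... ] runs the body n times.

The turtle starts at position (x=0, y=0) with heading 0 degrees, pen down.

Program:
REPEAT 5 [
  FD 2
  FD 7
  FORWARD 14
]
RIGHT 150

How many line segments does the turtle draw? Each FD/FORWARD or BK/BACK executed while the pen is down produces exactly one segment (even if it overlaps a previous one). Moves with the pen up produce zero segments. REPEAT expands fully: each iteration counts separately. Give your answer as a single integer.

Answer: 15

Derivation:
Executing turtle program step by step:
Start: pos=(0,0), heading=0, pen down
REPEAT 5 [
  -- iteration 1/5 --
  FD 2: (0,0) -> (2,0) [heading=0, draw]
  FD 7: (2,0) -> (9,0) [heading=0, draw]
  FD 14: (9,0) -> (23,0) [heading=0, draw]
  -- iteration 2/5 --
  FD 2: (23,0) -> (25,0) [heading=0, draw]
  FD 7: (25,0) -> (32,0) [heading=0, draw]
  FD 14: (32,0) -> (46,0) [heading=0, draw]
  -- iteration 3/5 --
  FD 2: (46,0) -> (48,0) [heading=0, draw]
  FD 7: (48,0) -> (55,0) [heading=0, draw]
  FD 14: (55,0) -> (69,0) [heading=0, draw]
  -- iteration 4/5 --
  FD 2: (69,0) -> (71,0) [heading=0, draw]
  FD 7: (71,0) -> (78,0) [heading=0, draw]
  FD 14: (78,0) -> (92,0) [heading=0, draw]
  -- iteration 5/5 --
  FD 2: (92,0) -> (94,0) [heading=0, draw]
  FD 7: (94,0) -> (101,0) [heading=0, draw]
  FD 14: (101,0) -> (115,0) [heading=0, draw]
]
RT 150: heading 0 -> 210
Final: pos=(115,0), heading=210, 15 segment(s) drawn
Segments drawn: 15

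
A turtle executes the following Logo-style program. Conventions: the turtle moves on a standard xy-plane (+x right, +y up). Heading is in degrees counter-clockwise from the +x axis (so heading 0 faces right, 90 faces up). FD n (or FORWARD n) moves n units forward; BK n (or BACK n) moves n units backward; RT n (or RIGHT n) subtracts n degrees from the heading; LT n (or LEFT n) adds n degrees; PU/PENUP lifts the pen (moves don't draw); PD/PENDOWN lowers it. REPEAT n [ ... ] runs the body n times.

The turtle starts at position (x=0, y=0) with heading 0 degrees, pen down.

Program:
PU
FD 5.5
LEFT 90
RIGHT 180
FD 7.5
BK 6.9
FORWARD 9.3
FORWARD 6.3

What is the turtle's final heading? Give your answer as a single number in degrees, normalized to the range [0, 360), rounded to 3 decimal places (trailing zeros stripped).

Executing turtle program step by step:
Start: pos=(0,0), heading=0, pen down
PU: pen up
FD 5.5: (0,0) -> (5.5,0) [heading=0, move]
LT 90: heading 0 -> 90
RT 180: heading 90 -> 270
FD 7.5: (5.5,0) -> (5.5,-7.5) [heading=270, move]
BK 6.9: (5.5,-7.5) -> (5.5,-0.6) [heading=270, move]
FD 9.3: (5.5,-0.6) -> (5.5,-9.9) [heading=270, move]
FD 6.3: (5.5,-9.9) -> (5.5,-16.2) [heading=270, move]
Final: pos=(5.5,-16.2), heading=270, 0 segment(s) drawn

Answer: 270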